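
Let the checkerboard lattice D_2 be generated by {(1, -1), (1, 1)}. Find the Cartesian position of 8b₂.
(8, 8)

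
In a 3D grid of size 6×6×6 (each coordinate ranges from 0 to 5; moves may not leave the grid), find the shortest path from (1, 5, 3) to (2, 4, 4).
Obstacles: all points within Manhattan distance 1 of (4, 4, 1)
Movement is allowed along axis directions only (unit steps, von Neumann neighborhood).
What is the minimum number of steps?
3
(one shortest path: (1, 5, 3) → (2, 5, 3) → (2, 4, 3) → (2, 4, 4))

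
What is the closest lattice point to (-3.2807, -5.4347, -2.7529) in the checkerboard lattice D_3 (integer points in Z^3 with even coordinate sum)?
(-3, -6, -3)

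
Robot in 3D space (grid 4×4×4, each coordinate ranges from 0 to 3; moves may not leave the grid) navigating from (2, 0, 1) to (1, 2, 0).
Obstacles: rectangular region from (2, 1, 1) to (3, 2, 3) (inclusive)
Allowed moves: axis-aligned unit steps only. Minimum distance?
4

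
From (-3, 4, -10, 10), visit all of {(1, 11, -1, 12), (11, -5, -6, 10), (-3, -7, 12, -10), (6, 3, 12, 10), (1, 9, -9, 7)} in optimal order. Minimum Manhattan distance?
131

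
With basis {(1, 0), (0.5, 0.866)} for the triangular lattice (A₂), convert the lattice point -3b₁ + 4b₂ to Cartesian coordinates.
(-1, 3.464)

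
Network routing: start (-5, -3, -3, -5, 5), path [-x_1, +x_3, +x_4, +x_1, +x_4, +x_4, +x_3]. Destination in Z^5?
(-5, -3, -1, -2, 5)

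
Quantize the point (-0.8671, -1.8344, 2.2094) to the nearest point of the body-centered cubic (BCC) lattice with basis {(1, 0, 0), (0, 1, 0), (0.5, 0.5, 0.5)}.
(-1, -2, 2)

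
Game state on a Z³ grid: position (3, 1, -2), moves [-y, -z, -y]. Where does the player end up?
(3, -1, -3)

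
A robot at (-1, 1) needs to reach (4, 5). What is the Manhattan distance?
9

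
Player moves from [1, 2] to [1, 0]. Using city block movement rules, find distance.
2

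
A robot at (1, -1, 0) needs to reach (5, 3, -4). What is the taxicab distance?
12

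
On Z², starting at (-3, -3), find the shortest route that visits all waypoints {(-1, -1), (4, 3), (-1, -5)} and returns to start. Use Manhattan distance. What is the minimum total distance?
30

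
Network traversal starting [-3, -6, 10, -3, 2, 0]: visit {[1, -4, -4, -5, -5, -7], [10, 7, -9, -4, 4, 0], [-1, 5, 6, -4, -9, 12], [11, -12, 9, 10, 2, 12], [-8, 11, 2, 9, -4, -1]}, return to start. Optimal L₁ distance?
284
(one optimal route: (-3, -6, 10, -3, 2, 0) → (1, -4, -4, -5, -5, -7) → (10, 7, -9, -4, 4, 0) → (-8, 11, 2, 9, -4, -1) → (-1, 5, 6, -4, -9, 12) → (11, -12, 9, 10, 2, 12) → (-3, -6, 10, -3, 2, 0))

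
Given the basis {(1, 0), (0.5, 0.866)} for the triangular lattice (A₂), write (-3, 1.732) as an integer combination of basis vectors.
-4b₁ + 2b₂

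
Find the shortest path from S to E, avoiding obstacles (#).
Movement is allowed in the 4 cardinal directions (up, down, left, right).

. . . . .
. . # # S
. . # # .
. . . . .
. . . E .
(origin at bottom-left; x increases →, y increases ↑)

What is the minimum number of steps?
4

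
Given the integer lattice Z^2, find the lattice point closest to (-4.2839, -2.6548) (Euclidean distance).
(-4, -3)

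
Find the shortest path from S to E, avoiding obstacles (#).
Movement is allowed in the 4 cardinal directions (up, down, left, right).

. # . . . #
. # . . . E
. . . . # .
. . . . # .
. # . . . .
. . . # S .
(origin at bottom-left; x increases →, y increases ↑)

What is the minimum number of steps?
5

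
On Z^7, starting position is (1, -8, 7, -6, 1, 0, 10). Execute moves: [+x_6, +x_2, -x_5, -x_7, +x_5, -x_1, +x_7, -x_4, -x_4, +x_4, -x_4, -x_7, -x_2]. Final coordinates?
(0, -8, 7, -8, 1, 1, 9)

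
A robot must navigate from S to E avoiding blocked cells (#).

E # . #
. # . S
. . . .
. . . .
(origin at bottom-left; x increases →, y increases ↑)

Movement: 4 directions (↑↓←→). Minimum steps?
6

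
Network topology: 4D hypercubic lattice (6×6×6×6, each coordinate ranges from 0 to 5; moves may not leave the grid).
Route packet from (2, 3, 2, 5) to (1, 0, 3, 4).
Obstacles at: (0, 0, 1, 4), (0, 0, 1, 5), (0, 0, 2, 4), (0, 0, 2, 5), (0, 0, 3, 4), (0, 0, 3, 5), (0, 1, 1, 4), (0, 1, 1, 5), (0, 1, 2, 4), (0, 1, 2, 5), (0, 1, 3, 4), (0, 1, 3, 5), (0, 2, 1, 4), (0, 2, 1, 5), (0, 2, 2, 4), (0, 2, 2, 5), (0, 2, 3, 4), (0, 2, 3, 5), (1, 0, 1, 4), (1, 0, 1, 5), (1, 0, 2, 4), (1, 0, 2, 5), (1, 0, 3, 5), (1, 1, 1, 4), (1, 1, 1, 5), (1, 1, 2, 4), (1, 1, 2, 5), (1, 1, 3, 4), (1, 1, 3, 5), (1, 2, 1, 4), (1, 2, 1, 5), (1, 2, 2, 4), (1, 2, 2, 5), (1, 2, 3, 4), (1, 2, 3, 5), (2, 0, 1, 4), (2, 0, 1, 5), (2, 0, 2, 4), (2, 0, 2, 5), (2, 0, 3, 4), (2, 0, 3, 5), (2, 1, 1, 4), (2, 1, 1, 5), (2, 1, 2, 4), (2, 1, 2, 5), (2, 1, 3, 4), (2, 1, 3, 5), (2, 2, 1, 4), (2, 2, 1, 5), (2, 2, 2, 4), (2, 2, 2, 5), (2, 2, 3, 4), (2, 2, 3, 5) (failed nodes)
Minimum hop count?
8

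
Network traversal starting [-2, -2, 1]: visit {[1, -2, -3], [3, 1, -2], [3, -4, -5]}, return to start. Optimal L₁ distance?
32
(one optimal route: (-2, -2, 1) → (1, -2, -3) → (3, -4, -5) → (3, 1, -2) → (-2, -2, 1))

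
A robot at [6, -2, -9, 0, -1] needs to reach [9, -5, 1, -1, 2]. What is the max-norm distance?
10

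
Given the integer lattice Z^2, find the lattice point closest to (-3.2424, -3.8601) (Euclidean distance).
(-3, -4)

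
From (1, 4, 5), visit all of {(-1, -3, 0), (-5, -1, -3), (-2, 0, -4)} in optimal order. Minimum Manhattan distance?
27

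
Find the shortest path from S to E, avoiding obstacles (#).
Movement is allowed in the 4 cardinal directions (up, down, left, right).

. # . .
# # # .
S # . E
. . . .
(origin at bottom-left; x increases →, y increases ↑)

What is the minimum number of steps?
5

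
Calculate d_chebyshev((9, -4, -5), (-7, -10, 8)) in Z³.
16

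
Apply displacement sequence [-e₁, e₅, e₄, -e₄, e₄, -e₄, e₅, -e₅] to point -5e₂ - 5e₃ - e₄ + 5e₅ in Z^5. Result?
(-1, -5, -5, -1, 6)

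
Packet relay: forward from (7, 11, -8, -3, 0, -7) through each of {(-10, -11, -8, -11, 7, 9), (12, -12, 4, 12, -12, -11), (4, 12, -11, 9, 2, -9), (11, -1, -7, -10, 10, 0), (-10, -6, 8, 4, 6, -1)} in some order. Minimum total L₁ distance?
243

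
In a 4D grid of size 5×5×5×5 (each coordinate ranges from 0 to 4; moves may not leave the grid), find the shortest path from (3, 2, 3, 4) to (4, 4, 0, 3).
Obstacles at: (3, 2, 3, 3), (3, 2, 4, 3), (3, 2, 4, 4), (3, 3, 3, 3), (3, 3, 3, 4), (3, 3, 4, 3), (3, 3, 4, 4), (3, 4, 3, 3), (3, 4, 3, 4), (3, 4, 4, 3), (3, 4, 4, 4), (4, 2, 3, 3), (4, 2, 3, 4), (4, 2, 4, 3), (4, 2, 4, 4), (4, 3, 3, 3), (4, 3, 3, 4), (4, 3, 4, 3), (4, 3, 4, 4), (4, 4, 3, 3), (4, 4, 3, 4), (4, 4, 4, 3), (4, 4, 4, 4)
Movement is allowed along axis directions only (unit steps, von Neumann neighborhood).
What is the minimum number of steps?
7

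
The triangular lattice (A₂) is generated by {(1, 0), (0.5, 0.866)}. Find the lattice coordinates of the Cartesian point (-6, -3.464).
-4b₁ - 4b₂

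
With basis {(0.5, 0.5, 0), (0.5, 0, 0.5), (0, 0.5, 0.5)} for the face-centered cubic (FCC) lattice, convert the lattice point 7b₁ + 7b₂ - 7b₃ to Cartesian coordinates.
(7, 0, 0)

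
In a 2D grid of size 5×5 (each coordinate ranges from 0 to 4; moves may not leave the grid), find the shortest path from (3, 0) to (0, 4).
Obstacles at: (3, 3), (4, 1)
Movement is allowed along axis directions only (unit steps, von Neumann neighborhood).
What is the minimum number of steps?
7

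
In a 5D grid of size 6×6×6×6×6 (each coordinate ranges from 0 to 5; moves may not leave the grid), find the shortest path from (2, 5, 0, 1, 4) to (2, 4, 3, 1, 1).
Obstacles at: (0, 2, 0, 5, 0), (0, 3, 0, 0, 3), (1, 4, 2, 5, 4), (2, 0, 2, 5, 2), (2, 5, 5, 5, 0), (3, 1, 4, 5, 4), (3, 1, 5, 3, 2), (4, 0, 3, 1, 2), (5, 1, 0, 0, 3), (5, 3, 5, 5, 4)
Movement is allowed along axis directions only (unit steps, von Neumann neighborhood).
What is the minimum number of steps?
7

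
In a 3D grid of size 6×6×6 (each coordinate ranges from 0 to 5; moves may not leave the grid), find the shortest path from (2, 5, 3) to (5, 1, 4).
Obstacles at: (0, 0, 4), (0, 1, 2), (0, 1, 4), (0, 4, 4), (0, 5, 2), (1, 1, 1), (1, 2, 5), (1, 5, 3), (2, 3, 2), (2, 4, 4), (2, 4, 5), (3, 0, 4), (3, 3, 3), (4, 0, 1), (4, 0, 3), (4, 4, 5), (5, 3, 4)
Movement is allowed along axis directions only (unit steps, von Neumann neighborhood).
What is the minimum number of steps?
8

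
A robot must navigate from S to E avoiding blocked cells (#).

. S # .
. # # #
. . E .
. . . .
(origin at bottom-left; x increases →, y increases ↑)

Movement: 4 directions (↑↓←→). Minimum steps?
5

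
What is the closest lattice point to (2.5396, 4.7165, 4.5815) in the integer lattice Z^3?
(3, 5, 5)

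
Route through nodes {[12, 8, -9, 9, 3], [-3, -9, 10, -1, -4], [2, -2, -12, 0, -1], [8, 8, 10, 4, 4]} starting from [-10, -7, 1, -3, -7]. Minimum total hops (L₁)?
126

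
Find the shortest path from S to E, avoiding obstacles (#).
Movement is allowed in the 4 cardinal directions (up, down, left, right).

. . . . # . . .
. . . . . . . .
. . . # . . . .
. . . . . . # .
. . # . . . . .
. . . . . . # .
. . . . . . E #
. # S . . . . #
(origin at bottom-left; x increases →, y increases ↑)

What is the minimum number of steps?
5
(one shortest path: (2, 0) → (3, 0) → (4, 0) → (5, 0) → (6, 0) → (6, 1))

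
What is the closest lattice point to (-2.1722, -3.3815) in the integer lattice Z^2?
(-2, -3)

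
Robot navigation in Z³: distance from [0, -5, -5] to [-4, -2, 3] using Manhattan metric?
15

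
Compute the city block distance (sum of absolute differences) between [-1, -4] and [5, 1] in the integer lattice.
11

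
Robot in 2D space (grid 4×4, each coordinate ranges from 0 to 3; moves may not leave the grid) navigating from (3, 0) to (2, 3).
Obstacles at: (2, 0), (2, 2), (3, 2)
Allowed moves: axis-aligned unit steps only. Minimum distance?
6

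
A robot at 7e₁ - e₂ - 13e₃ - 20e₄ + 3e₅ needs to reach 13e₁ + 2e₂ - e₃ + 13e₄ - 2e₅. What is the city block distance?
59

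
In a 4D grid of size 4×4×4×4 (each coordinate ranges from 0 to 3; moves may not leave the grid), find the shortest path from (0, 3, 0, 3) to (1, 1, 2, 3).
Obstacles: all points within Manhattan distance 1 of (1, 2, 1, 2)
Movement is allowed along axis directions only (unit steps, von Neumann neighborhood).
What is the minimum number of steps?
5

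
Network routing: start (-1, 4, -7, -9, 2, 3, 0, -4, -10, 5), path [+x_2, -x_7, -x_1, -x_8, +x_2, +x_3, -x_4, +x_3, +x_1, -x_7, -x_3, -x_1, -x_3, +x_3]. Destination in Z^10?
(-2, 6, -6, -10, 2, 3, -2, -5, -10, 5)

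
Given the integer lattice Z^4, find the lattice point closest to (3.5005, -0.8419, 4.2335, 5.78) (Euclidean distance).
(4, -1, 4, 6)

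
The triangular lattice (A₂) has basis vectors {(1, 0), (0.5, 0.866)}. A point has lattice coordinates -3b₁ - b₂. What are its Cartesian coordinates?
(-3.5, -0.866)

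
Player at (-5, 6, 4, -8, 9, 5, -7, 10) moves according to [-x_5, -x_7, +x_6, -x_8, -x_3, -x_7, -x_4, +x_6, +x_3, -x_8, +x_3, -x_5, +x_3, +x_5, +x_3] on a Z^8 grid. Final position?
(-5, 6, 7, -9, 8, 7, -9, 8)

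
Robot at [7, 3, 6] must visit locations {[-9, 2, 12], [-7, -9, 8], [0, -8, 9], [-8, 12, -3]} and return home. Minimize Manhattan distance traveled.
106
(one optimal route: (7, 3, 6) → (0, -8, 9) → (-7, -9, 8) → (-9, 2, 12) → (-8, 12, -3) → (7, 3, 6))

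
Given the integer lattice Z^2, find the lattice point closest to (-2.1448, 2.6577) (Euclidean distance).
(-2, 3)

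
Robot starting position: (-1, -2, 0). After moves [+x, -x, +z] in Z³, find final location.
(-1, -2, 1)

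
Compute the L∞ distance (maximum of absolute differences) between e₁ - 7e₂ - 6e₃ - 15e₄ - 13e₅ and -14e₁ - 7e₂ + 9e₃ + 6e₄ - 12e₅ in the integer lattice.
21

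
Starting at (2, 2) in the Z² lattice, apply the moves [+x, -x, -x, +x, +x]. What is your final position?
(3, 2)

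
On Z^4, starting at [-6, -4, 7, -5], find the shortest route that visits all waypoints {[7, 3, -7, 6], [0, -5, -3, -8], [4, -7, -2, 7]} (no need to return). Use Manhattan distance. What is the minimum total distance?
61
(one optimal route: (-6, -4, 7, -5) → (0, -5, -3, -8) → (4, -7, -2, 7) → (7, 3, -7, 6))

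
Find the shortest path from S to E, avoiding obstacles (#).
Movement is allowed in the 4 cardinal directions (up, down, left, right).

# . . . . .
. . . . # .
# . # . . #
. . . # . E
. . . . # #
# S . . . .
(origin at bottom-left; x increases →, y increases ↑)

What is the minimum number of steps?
10
(one shortest path: (1, 0) → (1, 1) → (1, 2) → (1, 3) → (1, 4) → (2, 4) → (3, 4) → (3, 3) → (4, 3) → (4, 2) → (5, 2))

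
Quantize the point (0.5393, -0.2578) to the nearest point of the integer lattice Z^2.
(1, 0)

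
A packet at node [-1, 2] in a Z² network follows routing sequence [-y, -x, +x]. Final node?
(-1, 1)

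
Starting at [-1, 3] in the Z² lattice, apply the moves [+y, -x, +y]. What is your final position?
(-2, 5)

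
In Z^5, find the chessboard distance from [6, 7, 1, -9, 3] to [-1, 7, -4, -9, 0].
7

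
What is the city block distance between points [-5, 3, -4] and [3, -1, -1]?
15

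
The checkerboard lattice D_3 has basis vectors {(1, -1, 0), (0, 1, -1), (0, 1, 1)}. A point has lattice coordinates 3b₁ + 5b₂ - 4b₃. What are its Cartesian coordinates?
(3, -2, -9)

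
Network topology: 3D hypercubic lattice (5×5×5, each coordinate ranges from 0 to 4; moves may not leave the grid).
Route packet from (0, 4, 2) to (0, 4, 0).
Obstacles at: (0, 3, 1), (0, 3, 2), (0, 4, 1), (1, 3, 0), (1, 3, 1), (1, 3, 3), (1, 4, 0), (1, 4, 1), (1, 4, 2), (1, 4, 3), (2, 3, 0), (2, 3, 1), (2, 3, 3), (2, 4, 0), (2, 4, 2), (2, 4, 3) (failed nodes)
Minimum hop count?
8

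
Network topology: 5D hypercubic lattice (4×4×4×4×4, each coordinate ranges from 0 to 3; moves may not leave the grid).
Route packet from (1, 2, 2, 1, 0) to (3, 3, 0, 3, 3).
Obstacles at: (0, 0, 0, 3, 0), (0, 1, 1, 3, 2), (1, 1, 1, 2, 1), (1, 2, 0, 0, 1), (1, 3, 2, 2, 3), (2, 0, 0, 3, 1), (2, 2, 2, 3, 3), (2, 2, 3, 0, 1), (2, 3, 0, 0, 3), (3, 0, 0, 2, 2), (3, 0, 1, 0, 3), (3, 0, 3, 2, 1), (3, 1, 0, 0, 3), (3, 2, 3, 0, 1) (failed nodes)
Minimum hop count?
10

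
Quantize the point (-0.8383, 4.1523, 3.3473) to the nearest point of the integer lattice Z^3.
(-1, 4, 3)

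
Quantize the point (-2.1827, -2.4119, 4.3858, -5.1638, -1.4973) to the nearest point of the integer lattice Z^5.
(-2, -2, 4, -5, -1)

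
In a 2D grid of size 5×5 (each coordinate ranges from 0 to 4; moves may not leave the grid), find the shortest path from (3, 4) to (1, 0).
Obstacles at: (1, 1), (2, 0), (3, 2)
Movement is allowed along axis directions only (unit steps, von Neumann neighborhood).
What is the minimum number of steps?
8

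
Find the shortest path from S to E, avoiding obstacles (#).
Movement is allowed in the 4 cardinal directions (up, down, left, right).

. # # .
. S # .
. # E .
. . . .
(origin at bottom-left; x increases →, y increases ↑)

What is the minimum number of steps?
6
(one shortest path: (1, 2) → (0, 2) → (0, 1) → (0, 0) → (1, 0) → (2, 0) → (2, 1))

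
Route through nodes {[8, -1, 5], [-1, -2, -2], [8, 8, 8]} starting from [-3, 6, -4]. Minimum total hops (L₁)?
41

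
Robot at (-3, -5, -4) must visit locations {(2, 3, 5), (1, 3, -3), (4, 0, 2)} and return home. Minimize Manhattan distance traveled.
48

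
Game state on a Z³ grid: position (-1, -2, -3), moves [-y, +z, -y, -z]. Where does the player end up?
(-1, -4, -3)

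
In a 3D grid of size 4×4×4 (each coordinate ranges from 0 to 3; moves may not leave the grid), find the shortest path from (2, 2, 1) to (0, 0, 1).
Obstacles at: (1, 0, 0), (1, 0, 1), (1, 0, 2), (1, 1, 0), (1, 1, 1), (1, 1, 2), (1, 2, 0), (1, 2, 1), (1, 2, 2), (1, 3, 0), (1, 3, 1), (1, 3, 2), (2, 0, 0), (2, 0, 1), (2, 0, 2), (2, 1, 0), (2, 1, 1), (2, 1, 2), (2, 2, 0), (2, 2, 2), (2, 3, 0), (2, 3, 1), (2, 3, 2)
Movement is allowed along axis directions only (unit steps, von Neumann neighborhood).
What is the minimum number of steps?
10
(one shortest path: (2, 2, 1) → (3, 2, 1) → (3, 1, 1) → (3, 0, 1) → (3, 0, 2) → (3, 0, 3) → (2, 0, 3) → (1, 0, 3) → (0, 0, 3) → (0, 0, 2) → (0, 0, 1))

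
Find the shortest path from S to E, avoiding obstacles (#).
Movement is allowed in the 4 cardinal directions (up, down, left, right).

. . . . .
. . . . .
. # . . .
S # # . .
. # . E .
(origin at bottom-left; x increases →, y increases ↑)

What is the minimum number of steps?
8
(one shortest path: (0, 1) → (0, 2) → (0, 3) → (1, 3) → (2, 3) → (3, 3) → (3, 2) → (3, 1) → (3, 0))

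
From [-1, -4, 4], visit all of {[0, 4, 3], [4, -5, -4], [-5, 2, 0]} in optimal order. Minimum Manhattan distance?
40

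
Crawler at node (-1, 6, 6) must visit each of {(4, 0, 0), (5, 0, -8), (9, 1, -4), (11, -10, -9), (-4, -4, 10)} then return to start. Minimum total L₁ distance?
108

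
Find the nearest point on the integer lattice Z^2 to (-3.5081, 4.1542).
(-4, 4)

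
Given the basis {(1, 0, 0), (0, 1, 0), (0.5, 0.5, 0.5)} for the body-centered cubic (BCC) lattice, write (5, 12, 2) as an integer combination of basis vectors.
3b₁ + 10b₂ + 4b₃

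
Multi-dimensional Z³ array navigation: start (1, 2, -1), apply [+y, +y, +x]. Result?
(2, 4, -1)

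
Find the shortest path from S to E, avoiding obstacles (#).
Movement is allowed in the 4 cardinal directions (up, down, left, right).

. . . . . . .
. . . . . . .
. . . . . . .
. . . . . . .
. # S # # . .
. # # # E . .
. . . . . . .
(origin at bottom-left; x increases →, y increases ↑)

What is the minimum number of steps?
7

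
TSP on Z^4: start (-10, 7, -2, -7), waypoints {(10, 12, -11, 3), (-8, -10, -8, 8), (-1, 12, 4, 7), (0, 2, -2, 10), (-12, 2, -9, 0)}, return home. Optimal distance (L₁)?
168
(one optimal route: (-10, 7, -2, -7) → (10, 12, -11, 3) → (-1, 12, 4, 7) → (0, 2, -2, 10) → (-8, -10, -8, 8) → (-12, 2, -9, 0) → (-10, 7, -2, -7))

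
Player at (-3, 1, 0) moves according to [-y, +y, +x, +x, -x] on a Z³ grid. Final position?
(-2, 1, 0)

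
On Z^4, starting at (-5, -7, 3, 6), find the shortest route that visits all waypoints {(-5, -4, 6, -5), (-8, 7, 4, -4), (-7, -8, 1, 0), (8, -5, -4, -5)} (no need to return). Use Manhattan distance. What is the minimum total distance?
75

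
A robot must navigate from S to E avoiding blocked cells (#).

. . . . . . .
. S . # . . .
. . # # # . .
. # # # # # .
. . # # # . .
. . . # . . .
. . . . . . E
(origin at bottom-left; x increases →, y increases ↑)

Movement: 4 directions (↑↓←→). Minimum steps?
12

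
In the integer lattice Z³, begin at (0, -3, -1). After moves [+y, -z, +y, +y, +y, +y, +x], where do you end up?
(1, 2, -2)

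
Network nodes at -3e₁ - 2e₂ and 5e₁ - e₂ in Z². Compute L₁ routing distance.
9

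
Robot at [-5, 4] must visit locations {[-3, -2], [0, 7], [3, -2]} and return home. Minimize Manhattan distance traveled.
34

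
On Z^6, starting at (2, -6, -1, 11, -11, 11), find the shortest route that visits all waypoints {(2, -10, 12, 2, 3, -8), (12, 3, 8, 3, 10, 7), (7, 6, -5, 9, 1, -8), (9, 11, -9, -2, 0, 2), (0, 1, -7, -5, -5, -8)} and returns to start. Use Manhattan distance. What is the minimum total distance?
280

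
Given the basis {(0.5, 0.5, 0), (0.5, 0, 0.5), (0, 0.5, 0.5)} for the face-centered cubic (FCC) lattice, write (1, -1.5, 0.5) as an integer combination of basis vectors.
-b₁ + 3b₂ - 2b₃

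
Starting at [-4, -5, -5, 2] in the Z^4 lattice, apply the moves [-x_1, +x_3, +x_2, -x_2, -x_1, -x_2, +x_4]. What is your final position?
(-6, -6, -4, 3)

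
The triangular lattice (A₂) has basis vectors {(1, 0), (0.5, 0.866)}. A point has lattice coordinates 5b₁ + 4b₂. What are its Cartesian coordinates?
(7, 3.464)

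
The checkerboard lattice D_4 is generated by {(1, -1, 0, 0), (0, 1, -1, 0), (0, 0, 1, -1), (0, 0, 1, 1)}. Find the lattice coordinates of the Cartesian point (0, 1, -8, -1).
b₂ - 3b₃ - 4b₄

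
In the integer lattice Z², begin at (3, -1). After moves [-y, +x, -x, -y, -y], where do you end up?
(3, -4)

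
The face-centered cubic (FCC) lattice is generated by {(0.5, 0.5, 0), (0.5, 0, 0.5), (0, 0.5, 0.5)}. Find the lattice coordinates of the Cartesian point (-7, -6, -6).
-7b₁ - 7b₂ - 5b₃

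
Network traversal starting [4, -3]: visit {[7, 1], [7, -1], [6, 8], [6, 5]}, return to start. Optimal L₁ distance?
28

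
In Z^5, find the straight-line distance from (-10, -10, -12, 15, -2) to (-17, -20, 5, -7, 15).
34.7994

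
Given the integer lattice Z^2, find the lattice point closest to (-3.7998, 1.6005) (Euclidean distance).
(-4, 2)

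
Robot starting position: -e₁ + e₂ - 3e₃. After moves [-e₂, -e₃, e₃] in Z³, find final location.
(-1, 0, -3)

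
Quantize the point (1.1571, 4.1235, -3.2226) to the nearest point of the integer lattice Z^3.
(1, 4, -3)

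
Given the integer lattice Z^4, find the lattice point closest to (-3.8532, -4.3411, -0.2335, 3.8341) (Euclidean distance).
(-4, -4, 0, 4)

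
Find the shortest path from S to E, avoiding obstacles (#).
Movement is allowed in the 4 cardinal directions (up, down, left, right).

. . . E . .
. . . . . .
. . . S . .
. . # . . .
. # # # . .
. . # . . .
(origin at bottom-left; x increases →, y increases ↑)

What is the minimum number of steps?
2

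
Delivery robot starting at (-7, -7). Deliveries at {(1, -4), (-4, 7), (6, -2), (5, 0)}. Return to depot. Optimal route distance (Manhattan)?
54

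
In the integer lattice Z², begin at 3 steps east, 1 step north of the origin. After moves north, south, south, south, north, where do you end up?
(3, 0)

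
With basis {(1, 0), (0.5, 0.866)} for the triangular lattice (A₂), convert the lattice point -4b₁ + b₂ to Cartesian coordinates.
(-3.5, 0.866)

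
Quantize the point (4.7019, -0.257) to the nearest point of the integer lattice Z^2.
(5, 0)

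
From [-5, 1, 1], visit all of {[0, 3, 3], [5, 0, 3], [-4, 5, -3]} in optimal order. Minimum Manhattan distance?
29
(one optimal route: (-5, 1, 1) → (-4, 5, -3) → (0, 3, 3) → (5, 0, 3))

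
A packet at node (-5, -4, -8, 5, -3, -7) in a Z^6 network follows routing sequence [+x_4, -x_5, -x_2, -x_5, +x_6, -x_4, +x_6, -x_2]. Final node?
(-5, -6, -8, 5, -5, -5)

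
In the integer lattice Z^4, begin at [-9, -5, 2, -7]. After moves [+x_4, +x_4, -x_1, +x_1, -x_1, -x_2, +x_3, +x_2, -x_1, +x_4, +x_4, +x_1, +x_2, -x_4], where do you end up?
(-10, -4, 3, -4)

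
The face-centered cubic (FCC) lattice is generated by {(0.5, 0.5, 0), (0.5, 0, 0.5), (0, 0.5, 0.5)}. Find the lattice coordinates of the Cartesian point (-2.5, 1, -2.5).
b₁ - 6b₂ + b₃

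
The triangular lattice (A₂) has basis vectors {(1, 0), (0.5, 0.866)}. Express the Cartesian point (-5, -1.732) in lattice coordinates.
-4b₁ - 2b₂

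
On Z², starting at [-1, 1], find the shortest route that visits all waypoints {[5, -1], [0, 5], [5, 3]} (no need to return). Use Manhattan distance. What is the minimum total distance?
16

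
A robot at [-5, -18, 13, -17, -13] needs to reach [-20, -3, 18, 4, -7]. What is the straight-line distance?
30.8545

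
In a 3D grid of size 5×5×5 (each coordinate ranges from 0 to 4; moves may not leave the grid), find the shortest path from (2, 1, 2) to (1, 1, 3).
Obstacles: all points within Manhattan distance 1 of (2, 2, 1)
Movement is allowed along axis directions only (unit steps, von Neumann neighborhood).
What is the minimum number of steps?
2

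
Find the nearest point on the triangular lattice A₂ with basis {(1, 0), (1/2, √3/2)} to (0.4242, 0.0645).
(0, 0)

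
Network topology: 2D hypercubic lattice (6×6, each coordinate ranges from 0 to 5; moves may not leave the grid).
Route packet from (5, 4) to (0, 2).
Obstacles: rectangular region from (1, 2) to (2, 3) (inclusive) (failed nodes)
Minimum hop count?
7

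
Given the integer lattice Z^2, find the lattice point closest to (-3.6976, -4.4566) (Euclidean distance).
(-4, -4)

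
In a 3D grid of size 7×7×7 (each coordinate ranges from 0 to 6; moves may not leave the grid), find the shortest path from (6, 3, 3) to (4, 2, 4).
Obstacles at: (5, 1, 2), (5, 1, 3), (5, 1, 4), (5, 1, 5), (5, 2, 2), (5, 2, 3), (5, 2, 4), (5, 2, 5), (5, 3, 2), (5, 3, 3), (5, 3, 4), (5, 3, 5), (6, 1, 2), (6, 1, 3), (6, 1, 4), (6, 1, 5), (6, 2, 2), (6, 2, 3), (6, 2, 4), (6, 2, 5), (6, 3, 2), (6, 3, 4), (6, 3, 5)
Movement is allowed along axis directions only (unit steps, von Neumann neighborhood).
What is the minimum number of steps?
6
(one shortest path: (6, 3, 3) → (6, 4, 3) → (5, 4, 3) → (4, 4, 3) → (4, 3, 3) → (4, 2, 3) → (4, 2, 4))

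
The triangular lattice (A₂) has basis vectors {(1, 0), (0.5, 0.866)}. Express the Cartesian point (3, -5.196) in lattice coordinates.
6b₁ - 6b₂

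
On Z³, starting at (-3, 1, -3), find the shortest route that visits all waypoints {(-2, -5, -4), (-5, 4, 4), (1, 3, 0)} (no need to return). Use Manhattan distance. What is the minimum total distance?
34
(one optimal route: (-3, 1, -3) → (-2, -5, -4) → (1, 3, 0) → (-5, 4, 4))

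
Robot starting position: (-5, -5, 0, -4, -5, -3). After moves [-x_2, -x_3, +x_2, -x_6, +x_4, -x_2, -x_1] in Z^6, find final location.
(-6, -6, -1, -3, -5, -4)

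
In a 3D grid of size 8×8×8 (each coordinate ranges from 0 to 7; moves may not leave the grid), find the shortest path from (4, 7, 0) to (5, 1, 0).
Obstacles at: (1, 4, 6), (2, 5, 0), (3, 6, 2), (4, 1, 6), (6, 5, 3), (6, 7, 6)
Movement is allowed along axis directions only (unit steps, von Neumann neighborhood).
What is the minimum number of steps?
7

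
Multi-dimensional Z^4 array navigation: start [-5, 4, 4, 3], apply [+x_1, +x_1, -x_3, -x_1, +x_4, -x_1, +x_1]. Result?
(-4, 4, 3, 4)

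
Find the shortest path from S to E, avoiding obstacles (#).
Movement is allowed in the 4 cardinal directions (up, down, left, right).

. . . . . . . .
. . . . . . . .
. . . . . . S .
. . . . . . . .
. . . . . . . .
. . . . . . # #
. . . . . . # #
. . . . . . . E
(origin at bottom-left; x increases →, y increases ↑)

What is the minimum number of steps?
8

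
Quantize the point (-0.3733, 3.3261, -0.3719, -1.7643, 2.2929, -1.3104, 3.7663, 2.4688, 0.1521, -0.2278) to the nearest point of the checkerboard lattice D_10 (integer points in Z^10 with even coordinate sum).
(0, 3, 0, -2, 2, -1, 4, 2, 0, 0)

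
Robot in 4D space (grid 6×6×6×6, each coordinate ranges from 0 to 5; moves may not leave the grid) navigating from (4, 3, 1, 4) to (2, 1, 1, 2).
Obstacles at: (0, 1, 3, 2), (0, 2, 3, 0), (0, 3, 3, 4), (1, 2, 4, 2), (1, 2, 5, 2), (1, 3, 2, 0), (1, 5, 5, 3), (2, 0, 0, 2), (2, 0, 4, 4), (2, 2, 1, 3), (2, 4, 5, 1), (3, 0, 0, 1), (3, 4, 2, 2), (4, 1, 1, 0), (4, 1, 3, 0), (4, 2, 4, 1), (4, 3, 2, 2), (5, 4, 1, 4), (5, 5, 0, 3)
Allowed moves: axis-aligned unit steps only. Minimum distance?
6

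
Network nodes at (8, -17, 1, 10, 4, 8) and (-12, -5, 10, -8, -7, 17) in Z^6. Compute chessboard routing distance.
20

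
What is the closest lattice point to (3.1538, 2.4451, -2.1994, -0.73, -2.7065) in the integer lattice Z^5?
(3, 2, -2, -1, -3)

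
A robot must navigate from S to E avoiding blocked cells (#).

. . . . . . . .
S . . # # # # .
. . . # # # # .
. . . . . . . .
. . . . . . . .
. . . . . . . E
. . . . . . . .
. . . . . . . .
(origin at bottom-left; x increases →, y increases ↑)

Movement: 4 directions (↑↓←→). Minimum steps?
11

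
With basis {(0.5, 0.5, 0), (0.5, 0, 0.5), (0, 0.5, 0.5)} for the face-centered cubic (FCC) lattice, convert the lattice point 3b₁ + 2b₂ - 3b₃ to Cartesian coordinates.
(2.5, 0, -0.5)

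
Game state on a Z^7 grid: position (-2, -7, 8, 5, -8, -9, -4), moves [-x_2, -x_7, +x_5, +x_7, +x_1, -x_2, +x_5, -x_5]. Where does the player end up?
(-1, -9, 8, 5, -7, -9, -4)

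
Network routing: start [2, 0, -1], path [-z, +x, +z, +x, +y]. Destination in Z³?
(4, 1, -1)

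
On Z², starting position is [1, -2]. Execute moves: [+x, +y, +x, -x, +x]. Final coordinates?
(3, -1)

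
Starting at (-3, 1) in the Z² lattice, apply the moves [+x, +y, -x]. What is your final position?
(-3, 2)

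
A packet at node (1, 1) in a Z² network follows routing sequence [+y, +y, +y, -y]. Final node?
(1, 3)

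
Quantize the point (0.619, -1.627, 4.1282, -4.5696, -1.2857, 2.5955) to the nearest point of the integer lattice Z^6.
(1, -2, 4, -5, -1, 3)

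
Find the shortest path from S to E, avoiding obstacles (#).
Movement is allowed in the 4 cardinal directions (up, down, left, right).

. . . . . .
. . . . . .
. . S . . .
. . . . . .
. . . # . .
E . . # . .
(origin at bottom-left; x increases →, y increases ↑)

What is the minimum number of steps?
5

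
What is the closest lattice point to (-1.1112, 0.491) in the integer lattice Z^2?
(-1, 0)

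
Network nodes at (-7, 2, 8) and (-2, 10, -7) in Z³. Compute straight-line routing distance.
17.72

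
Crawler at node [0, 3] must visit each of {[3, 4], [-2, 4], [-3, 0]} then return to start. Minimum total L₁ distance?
20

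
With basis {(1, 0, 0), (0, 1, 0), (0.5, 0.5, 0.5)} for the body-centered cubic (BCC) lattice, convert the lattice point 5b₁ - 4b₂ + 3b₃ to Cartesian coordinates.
(6.5, -2.5, 1.5)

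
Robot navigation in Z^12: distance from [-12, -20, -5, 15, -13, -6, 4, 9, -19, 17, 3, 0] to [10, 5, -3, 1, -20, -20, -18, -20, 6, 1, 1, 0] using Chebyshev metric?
29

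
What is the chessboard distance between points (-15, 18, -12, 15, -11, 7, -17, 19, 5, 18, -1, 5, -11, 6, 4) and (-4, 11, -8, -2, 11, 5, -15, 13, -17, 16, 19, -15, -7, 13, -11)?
22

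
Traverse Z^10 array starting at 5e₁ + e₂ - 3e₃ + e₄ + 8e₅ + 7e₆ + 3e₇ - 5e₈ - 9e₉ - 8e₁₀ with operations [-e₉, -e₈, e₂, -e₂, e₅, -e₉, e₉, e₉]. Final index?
(5, 1, -3, 1, 9, 7, 3, -6, -9, -8)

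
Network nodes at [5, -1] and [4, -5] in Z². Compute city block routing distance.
5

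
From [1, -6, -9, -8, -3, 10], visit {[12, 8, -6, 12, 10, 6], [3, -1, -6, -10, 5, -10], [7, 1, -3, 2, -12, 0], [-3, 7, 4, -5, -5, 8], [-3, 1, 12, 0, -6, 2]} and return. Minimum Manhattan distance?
252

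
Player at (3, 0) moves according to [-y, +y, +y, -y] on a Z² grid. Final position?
(3, 0)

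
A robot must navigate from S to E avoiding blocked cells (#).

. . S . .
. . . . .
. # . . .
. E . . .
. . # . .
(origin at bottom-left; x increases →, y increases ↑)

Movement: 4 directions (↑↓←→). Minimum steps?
4
(one shortest path: (2, 4) → (2, 3) → (2, 2) → (2, 1) → (1, 1))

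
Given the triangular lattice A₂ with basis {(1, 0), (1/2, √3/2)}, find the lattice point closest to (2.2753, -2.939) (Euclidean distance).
(2.5, -2.598)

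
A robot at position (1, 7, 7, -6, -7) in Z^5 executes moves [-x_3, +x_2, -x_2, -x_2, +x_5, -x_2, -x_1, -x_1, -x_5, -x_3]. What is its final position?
(-1, 5, 5, -6, -7)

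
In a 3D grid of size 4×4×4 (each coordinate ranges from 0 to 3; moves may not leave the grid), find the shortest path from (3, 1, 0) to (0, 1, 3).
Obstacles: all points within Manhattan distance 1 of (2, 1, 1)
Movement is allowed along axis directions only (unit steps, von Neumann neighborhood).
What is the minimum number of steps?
8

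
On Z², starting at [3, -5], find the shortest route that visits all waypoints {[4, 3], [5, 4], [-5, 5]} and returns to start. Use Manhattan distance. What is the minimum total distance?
40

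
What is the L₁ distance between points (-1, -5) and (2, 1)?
9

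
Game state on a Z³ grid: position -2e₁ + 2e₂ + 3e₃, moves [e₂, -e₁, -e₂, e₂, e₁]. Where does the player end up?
(-2, 3, 3)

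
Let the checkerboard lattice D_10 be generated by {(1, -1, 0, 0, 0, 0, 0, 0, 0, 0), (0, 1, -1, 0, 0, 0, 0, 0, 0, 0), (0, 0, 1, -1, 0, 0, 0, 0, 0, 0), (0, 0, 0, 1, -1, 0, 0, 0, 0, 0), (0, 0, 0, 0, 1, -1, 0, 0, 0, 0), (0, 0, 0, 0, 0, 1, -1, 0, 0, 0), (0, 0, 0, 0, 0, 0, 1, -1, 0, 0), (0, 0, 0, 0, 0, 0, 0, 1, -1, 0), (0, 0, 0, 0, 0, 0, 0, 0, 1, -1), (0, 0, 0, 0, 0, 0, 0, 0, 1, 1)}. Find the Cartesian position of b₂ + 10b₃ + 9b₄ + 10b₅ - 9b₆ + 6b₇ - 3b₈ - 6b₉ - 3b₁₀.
(0, 1, 9, -1, 1, -19, 15, -9, -6, 3)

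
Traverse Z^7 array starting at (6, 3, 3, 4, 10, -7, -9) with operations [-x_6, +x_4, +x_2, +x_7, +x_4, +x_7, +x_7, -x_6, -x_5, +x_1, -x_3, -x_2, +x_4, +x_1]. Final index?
(8, 3, 2, 7, 9, -9, -6)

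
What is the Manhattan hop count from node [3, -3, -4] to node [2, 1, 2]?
11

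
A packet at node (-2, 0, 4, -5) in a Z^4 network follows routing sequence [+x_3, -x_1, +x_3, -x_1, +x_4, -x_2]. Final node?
(-4, -1, 6, -4)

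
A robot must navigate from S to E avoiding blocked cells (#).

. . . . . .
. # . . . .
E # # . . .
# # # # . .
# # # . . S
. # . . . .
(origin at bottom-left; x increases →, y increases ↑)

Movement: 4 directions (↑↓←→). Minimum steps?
11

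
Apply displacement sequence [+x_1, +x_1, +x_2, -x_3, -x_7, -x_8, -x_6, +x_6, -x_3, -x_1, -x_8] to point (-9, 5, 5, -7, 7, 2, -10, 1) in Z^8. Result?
(-8, 6, 3, -7, 7, 2, -11, -1)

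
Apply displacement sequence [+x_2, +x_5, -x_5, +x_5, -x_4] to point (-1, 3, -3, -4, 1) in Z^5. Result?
(-1, 4, -3, -5, 2)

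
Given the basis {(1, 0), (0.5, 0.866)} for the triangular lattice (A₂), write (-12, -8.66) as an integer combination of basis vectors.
-7b₁ - 10b₂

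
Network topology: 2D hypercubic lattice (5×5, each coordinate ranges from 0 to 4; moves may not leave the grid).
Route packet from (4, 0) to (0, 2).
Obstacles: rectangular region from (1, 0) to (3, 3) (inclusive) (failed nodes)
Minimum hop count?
10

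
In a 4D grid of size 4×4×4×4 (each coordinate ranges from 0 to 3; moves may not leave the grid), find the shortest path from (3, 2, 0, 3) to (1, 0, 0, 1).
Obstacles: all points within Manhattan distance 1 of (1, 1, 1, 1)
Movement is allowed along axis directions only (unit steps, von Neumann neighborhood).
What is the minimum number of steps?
6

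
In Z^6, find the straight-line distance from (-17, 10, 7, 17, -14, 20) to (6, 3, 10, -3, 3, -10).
46.6476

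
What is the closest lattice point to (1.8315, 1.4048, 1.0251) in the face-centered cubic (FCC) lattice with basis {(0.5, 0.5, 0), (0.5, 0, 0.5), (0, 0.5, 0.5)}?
(1.5, 1.5, 1)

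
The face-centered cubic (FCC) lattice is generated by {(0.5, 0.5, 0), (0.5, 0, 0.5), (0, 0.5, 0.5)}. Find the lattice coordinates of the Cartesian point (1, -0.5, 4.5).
-4b₁ + 6b₂ + 3b₃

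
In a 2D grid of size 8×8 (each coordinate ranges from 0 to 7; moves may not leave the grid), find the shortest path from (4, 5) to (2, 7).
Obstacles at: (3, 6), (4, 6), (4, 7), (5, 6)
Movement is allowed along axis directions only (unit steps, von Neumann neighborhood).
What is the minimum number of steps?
4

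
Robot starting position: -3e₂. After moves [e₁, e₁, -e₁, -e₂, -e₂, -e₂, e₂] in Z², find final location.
(1, -5)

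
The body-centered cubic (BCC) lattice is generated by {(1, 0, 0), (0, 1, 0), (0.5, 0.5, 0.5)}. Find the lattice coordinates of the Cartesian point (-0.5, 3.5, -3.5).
3b₁ + 7b₂ - 7b₃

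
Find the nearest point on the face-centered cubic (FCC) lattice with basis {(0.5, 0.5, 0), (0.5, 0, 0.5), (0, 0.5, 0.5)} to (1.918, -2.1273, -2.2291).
(2, -2, -2)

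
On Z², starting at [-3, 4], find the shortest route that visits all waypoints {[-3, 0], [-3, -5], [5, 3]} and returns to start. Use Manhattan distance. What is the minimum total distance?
34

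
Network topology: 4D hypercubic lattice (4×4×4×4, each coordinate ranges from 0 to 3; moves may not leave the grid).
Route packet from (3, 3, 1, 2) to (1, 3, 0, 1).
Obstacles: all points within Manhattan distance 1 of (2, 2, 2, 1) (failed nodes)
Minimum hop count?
4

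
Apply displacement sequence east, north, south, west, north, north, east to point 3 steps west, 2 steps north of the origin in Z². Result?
(-2, 4)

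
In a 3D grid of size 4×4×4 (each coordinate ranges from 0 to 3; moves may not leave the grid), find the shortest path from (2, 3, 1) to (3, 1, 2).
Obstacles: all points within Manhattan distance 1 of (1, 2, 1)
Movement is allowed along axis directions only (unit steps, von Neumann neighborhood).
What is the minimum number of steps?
4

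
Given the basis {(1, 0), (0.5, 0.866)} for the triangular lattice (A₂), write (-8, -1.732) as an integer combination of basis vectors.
-7b₁ - 2b₂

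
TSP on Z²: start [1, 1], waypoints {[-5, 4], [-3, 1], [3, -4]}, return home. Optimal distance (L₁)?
32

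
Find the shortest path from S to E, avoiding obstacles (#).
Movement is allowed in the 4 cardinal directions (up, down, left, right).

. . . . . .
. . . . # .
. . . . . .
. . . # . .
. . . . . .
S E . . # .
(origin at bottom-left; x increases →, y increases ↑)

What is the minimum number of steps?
1
(one shortest path: (0, 0) → (1, 0))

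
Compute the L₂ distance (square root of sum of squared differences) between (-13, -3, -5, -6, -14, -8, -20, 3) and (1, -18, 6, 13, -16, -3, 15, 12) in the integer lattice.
47.3075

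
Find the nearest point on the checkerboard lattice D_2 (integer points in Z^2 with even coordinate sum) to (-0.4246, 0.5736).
(0, 0)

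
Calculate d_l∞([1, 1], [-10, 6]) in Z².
11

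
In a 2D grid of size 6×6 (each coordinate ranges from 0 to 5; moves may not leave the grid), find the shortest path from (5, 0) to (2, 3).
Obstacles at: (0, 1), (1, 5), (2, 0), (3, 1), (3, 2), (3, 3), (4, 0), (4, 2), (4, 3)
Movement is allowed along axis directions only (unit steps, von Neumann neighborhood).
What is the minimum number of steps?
8
(one shortest path: (5, 0) → (5, 1) → (5, 2) → (5, 3) → (5, 4) → (4, 4) → (3, 4) → (2, 4) → (2, 3))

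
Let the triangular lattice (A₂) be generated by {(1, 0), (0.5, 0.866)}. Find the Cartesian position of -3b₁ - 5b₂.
(-5.5, -4.33)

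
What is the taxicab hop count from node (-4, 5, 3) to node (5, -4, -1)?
22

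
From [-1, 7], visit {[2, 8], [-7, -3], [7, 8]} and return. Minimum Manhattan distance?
50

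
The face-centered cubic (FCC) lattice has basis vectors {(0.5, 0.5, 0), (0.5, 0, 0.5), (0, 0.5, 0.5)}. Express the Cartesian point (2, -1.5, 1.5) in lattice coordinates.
-b₁ + 5b₂ - 2b₃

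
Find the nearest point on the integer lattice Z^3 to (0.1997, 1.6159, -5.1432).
(0, 2, -5)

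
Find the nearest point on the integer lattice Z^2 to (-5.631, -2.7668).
(-6, -3)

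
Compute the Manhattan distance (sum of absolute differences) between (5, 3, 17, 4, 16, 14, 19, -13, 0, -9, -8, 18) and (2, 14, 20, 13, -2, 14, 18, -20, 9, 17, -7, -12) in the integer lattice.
118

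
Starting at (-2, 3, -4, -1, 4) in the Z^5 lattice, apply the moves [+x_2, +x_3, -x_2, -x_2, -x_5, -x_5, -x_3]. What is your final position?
(-2, 2, -4, -1, 2)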